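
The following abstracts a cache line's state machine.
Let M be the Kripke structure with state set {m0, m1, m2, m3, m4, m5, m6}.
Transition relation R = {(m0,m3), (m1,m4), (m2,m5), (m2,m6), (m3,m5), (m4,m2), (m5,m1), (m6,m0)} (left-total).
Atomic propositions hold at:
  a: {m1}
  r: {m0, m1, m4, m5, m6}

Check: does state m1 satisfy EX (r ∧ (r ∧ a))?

No

Sat(r ∧ a) = {m1}
Sat(r ∧ (r ∧ a)) = {m1}
Sat(EX (r ∧ (r ∧ a))) = {s : some successor in {m1}} = {m5}
m1 ∉ Sat(EX (r ∧ (r ∧ a))) = {m5}, so the formula does not hold at m1.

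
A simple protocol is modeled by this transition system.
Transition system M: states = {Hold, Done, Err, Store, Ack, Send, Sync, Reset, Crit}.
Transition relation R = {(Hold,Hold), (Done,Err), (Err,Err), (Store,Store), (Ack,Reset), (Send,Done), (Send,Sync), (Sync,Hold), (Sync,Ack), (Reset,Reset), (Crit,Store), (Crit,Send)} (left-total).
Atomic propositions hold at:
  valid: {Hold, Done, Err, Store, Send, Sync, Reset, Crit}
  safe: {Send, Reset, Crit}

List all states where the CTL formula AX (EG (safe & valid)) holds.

Sat(safe & valid) = {Send, Reset, Crit}
EG (safe & valid): greatest fixpoint, start Z0 = {Send, Reset, Crit}, keep only states in Sat with some successor in Z. Z1 = {Reset, Crit}; Z2 = {Reset}; fixed.
Sat(EG (safe & valid)) = {Reset}
Sat(AX (EG (safe & valid))) = {s : every successor in {Reset}} = {Ack, Reset}

{Ack, Reset}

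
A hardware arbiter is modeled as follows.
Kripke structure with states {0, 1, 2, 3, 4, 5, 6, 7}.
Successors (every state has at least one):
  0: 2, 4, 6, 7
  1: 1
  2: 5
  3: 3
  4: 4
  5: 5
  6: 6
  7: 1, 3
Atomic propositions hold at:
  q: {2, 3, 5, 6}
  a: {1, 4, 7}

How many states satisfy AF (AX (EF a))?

EF a: least fixpoint, start Z0 = {1, 4, 7}, add states with some successor in Z. Z1 = {0, 1, 4, 7}; fixed.
Sat(EF a) = {0, 1, 4, 7}
Sat(AX (EF a)) = {s : every successor in {0, 1, 4, 7}} = {1, 4}
AF (AX (EF a)): least fixpoint, start Z0 = {1, 4}, add states with every successor in Z. Already a fixed point.
Sat(AF (AX (EF a))) = {1, 4}
|Sat(AF (AX (EF a)))| = |{1, 4}| = 2.

2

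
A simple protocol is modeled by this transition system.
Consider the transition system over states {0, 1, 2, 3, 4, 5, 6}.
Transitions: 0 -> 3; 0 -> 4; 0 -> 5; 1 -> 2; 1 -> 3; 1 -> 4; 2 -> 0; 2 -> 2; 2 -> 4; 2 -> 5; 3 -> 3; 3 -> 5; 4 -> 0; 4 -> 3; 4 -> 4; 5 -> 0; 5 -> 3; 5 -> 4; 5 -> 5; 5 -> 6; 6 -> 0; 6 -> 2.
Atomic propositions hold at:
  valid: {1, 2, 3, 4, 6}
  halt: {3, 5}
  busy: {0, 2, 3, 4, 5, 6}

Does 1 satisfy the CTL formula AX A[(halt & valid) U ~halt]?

Sat(halt & valid) = {3}
Sat(~halt) = {0, 1, 2, 4, 6}
A[(halt & valid) U ~halt]: least fixpoint, start Z0 = Sat(~halt) = {0, 1, 2, 4, 6}, add states in Sat(halt & valid) with every successor in Z. Already a fixed point.
Sat(A[(halt & valid) U ~halt]) = {0, 1, 2, 4, 6}
Sat(AX A[(halt & valid) U ~halt]) = {s : every successor in {0, 1, 2, 4, 6}} = {6}
1 ∉ Sat(AX A[(halt & valid) U ~halt]) = {6}, so the formula does not hold at 1.

No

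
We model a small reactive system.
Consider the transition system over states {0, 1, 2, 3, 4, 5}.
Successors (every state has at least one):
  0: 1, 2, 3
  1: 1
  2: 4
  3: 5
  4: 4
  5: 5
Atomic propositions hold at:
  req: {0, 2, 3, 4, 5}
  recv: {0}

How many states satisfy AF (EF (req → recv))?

2

Sat(req → recv) = {0, 1}
EF (req → recv): least fixpoint, start Z0 = {0, 1}, add states with some successor in Z. Already a fixed point.
Sat(EF (req → recv)) = {0, 1}
AF (EF (req → recv)): least fixpoint, start Z0 = {0, 1}, add states with every successor in Z. Already a fixed point.
Sat(AF (EF (req → recv))) = {0, 1}
|Sat(AF (EF (req → recv)))| = |{0, 1}| = 2.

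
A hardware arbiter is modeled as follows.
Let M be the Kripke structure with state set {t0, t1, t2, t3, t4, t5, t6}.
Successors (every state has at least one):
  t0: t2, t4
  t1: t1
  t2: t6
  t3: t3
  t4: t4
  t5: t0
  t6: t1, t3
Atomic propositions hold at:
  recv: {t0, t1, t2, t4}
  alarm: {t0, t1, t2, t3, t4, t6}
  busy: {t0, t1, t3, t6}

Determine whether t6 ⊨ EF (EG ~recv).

Sat(~recv) = {t3, t5, t6}
EG ~recv: greatest fixpoint, start Z0 = {t3, t5, t6}, keep only states in Sat with some successor in Z. Z1 = {t3, t6}; fixed.
Sat(EG ~recv) = {t3, t6}
EF (EG ~recv): least fixpoint, start Z0 = {t3, t6}, add states with some successor in Z. Z1 = {t2, t3, t6}; Z2 = {t0, t2, t3, t6}; Z3 = {t0, t2, t3, t5, t6}; fixed.
Sat(EF (EG ~recv)) = {t0, t2, t3, t5, t6}
t6 ∈ Sat(EF (EG ~recv)) = {t0, t2, t3, t5, t6}, so the formula holds at t6.

Yes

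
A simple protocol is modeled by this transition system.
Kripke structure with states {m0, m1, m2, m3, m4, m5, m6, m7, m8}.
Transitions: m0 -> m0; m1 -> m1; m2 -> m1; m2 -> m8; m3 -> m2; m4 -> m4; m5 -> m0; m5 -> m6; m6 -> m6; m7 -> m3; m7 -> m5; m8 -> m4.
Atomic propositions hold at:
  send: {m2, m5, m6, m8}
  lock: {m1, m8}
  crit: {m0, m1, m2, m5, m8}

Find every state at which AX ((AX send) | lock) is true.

{m1, m2, m6}

Sat(AX send) = {s : every successor in {m2, m5, m6, m8}} = {m3, m6}
Sat((AX send) | lock) = {m1, m3, m6, m8}
Sat(AX ((AX send) | lock)) = {s : every successor in {m1, m3, m6, m8}} = {m1, m2, m6}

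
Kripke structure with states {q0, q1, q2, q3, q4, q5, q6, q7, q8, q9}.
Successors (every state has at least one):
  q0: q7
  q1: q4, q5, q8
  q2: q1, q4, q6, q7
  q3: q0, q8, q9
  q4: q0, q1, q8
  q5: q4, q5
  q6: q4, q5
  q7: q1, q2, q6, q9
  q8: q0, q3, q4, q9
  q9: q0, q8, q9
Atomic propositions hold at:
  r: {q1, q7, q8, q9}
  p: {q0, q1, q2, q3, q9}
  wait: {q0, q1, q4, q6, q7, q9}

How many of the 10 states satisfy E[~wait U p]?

Sat(~wait) = {q2, q3, q5, q8}
E[~wait U p]: least fixpoint, start Z0 = Sat(p) = {q0, q1, q2, q3, q9}, add states in Sat(~wait) with some successor in Z. Z1 = {q0, q1, q2, q3, q8, q9}; fixed.
Sat(E[~wait U p]) = {q0, q1, q2, q3, q8, q9}
|Sat(E[~wait U p])| = |{q0, q1, q2, q3, q8, q9}| = 6.

6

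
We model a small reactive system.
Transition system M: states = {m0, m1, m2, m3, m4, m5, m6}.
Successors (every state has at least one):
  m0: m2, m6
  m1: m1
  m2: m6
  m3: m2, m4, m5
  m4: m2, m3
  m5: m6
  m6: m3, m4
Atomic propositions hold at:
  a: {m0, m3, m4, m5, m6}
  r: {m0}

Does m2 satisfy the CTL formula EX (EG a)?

Yes

EG a: greatest fixpoint, start Z0 = {m0, m3, m4, m5, m6}, keep only states in Sat with some successor in Z. Already a fixed point.
Sat(EG a) = {m0, m3, m4, m5, m6}
Sat(EX (EG a)) = {s : some successor in {m0, m3, m4, m5, m6}} = {m0, m2, m3, m4, m5, m6}
m2 ∈ Sat(EX (EG a)) = {m0, m2, m3, m4, m5, m6}, so the formula holds at m2.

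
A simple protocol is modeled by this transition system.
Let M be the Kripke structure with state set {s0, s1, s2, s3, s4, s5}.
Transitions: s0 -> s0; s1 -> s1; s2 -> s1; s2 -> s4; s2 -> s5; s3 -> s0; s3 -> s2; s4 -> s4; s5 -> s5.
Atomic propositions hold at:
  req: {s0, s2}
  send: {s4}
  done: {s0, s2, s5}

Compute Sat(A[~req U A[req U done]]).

{s0, s2, s3, s5}

Sat(~req) = {s1, s3, s4, s5}
A[req U done]: least fixpoint, start Z0 = Sat(done) = {s0, s2, s5}, add states in Sat(req) with every successor in Z. Already a fixed point.
Sat(A[req U done]) = {s0, s2, s5}
A[~req U A[req U done]]: least fixpoint, start Z0 = Sat(A[req U done]) = {s0, s2, s5}, add states in Sat(~req) with every successor in Z. Z1 = {s0, s2, s3, s5}; fixed.
Sat(A[~req U A[req U done]]) = {s0, s2, s3, s5}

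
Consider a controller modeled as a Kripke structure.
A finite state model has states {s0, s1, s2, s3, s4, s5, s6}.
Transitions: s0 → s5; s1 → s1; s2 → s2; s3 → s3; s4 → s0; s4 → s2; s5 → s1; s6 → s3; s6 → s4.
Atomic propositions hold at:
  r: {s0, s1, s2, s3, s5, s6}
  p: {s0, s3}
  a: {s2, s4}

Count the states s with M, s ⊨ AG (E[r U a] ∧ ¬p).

E[r U a]: least fixpoint, start Z0 = Sat(a) = {s2, s4}, add states in Sat(r) with some successor in Z. Z1 = {s2, s4, s6}; fixed.
Sat(E[r U a]) = {s2, s4, s6}
Sat(¬p) = {s1, s2, s4, s5, s6}
Sat(E[r U a] ∧ ¬p) = {s2, s4, s6}
AG (E[r U a] ∧ ¬p): greatest fixpoint, start Z0 = {s2, s4, s6}, keep only states in Sat with every successor in Z. Z1 = {s2}; fixed.
Sat(AG (E[r U a] ∧ ¬p)) = {s2}
|Sat(AG (E[r U a] ∧ ¬p))| = |{s2}| = 1.

1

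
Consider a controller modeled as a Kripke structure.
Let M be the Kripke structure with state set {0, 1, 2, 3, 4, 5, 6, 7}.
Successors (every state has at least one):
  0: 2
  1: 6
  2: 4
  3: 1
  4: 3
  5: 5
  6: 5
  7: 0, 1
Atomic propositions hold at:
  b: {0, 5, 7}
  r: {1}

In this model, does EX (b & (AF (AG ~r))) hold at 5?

Yes

Sat(~r) = {0, 2, 3, 4, 5, 6, 7}
AG ~r: greatest fixpoint, start Z0 = {0, 2, 3, 4, 5, 6, 7}, keep only states in Sat with every successor in Z. Z1 = {0, 2, 4, 5, 6}; Z2 = {0, 2, 5, 6}; Z3 = {0, 5, 6}; Z4 = {5, 6}; fixed.
Sat(AG ~r) = {5, 6}
AF (AG ~r): least fixpoint, start Z0 = {5, 6}, add states with every successor in Z. Z1 = {1, 5, 6}; Z2 = {1, 3, 5, 6}; Z3 = {1, 3, 4, 5, 6}; Z4 = {1, 2, 3, 4, 5, 6}; Z5 = {0, 1, 2, 3, 4, 5, 6}; Z6 = {0, 1, 2, 3, 4, 5, 6, 7}; fixed.
Sat(AF (AG ~r)) = {0, 1, 2, 3, 4, 5, 6, 7}
Sat(b & (AF (AG ~r))) = {0, 5, 7}
Sat(EX (b & (AF (AG ~r)))) = {s : some successor in {0, 5, 7}} = {5, 6, 7}
5 ∈ Sat(EX (b & (AF (AG ~r)))) = {5, 6, 7}, so the formula holds at 5.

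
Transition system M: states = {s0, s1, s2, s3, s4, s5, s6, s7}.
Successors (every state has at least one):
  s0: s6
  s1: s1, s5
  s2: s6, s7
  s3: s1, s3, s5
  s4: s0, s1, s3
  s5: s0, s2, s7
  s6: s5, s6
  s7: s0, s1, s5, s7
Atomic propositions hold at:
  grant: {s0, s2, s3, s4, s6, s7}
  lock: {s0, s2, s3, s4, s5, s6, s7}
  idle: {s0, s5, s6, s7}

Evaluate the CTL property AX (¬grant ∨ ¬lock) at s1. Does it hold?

Sat(¬grant) = {s1, s5}
Sat(¬lock) = {s1}
Sat(¬grant ∨ ¬lock) = {s1, s5}
Sat(AX (¬grant ∨ ¬lock)) = {s : every successor in {s1, s5}} = {s1}
s1 ∈ Sat(AX (¬grant ∨ ¬lock)) = {s1}, so the formula holds at s1.

Yes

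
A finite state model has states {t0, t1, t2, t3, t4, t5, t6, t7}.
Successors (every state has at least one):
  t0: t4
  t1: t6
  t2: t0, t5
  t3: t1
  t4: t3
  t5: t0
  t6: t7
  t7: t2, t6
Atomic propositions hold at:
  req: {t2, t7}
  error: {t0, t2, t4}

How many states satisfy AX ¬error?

Sat(¬error) = {t1, t3, t5, t6, t7}
Sat(AX ¬error) = {s : every successor in {t1, t3, t5, t6, t7}} = {t1, t3, t4, t6}
|Sat(AX ¬error)| = |{t1, t3, t4, t6}| = 4.

4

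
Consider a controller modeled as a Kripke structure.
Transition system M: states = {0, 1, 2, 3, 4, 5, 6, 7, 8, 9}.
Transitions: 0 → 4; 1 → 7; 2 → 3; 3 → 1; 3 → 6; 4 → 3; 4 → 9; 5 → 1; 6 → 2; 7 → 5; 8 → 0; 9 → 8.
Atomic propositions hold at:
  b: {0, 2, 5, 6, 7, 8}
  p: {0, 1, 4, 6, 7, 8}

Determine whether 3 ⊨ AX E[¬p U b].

Sat(¬p) = {2, 3, 5, 9}
E[¬p U b]: least fixpoint, start Z0 = Sat(b) = {0, 2, 5, 6, 7, 8}, add states in Sat(¬p) with some successor in Z. Z1 = {0, 2, 3, 5, 6, 7, 8, 9}; fixed.
Sat(E[¬p U b]) = {0, 2, 3, 5, 6, 7, 8, 9}
Sat(AX E[¬p U b]) = {s : every successor in {0, 2, 3, 5, 6, 7, 8, 9}} = {1, 2, 4, 6, 7, 8, 9}
3 ∉ Sat(AX E[¬p U b]) = {1, 2, 4, 6, 7, 8, 9}, so the formula does not hold at 3.

No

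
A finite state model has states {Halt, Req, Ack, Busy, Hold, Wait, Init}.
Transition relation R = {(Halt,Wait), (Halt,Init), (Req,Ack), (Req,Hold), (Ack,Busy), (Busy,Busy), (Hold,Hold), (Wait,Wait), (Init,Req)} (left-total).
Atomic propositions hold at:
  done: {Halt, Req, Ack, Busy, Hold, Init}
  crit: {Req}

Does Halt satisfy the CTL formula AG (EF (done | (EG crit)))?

No

EG crit: greatest fixpoint, start Z0 = {Req}, keep only states in Sat with some successor in Z. Z1 = ∅; fixed.
Sat(EG crit) = ∅
Sat(done | (EG crit)) = {Halt, Req, Ack, Busy, Hold, Init}
EF (done | (EG crit)): least fixpoint, start Z0 = {Halt, Req, Ack, Busy, Hold, Init}, add states with some successor in Z. Already a fixed point.
Sat(EF (done | (EG crit))) = {Halt, Req, Ack, Busy, Hold, Init}
AG (EF (done | (EG crit))): greatest fixpoint, start Z0 = {Halt, Req, Ack, Busy, Hold, Init}, keep only states in Sat with every successor in Z. Z1 = {Req, Ack, Busy, Hold, Init}; fixed.
Sat(AG (EF (done | (EG crit)))) = {Req, Ack, Busy, Hold, Init}
Halt ∉ Sat(AG (EF (done | (EG crit)))) = {Req, Ack, Busy, Hold, Init}, so the formula does not hold at Halt.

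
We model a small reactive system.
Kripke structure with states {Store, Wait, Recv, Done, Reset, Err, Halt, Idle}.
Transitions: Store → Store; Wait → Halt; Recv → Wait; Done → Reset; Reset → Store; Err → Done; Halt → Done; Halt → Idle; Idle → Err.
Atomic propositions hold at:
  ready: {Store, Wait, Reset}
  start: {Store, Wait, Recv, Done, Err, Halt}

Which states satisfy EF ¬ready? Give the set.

Sat(¬ready) = {Recv, Done, Err, Halt, Idle}
EF ¬ready: least fixpoint, start Z0 = {Recv, Done, Err, Halt, Idle}, add states with some successor in Z. Z1 = {Wait, Recv, Done, Err, Halt, Idle}; fixed.
Sat(EF ¬ready) = {Wait, Recv, Done, Err, Halt, Idle}

{Wait, Recv, Done, Err, Halt, Idle}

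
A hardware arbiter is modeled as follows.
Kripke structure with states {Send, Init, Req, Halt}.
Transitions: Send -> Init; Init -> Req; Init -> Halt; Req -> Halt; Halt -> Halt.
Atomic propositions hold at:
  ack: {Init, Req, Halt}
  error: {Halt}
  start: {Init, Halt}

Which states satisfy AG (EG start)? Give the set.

{Halt}

EG start: greatest fixpoint, start Z0 = {Init, Halt}, keep only states in Sat with some successor in Z. Already a fixed point.
Sat(EG start) = {Init, Halt}
AG (EG start): greatest fixpoint, start Z0 = {Init, Halt}, keep only states in Sat with every successor in Z. Z1 = {Halt}; fixed.
Sat(AG (EG start)) = {Halt}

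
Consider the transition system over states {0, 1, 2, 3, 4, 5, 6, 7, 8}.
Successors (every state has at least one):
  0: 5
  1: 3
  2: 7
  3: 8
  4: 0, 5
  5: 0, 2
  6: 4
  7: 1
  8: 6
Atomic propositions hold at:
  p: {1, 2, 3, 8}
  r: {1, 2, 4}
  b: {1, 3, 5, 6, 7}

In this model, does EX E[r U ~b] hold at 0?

Sat(~b) = {0, 2, 4, 8}
E[r U ~b]: least fixpoint, start Z0 = Sat(~b) = {0, 2, 4, 8}, add states in Sat(r) with some successor in Z. Already a fixed point.
Sat(E[r U ~b]) = {0, 2, 4, 8}
Sat(EX E[r U ~b]) = {s : some successor in {0, 2, 4, 8}} = {3, 4, 5, 6}
0 ∉ Sat(EX E[r U ~b]) = {3, 4, 5, 6}, so the formula does not hold at 0.

No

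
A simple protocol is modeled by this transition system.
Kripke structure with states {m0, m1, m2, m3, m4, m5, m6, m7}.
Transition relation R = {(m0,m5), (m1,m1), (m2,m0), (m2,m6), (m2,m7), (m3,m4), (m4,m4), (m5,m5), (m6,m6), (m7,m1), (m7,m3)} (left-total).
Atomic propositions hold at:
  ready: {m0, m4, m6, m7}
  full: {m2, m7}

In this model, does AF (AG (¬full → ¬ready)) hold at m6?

Sat(¬full) = {m0, m1, m3, m4, m5, m6}
Sat(¬ready) = {m1, m2, m3, m5}
Sat(¬full → ¬ready) = {m1, m2, m3, m5, m7}
AG (¬full → ¬ready): greatest fixpoint, start Z0 = {m1, m2, m3, m5, m7}, keep only states in Sat with every successor in Z. Z1 = {m1, m5, m7}; Z2 = {m1, m5}; fixed.
Sat(AG (¬full → ¬ready)) = {m1, m5}
AF (AG (¬full → ¬ready)): least fixpoint, start Z0 = {m1, m5}, add states with every successor in Z. Z1 = {m0, m1, m5}; fixed.
Sat(AF (AG (¬full → ¬ready))) = {m0, m1, m5}
m6 ∉ Sat(AF (AG (¬full → ¬ready))) = {m0, m1, m5}, so the formula does not hold at m6.

No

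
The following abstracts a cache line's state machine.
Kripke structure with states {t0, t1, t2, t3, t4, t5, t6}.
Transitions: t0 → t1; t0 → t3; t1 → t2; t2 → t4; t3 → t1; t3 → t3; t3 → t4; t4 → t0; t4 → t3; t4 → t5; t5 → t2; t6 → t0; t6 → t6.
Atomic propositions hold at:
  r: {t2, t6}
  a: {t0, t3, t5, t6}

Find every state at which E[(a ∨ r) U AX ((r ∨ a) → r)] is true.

Sat(a ∨ r) = {t0, t2, t3, t5, t6}
Sat(r ∨ a) = {t0, t2, t3, t5, t6}
Sat((r ∨ a) → r) = {t1, t2, t4, t6}
Sat(AX ((r ∨ a) → r)) = {s : every successor in {t1, t2, t4, t6}} = {t1, t2, t5}
E[(a ∨ r) U AX ((r ∨ a) → r)]: least fixpoint, start Z0 = Sat(AX ((r ∨ a) → r)) = {t1, t2, t5}, add states in Sat(a ∨ r) with some successor in Z. Z1 = {t0, t1, t2, t3, t5}; Z2 = {t0, t1, t2, t3, t5, t6}; fixed.
Sat(E[(a ∨ r) U AX ((r ∨ a) → r)]) = {t0, t1, t2, t3, t5, t6}

{t0, t1, t2, t3, t5, t6}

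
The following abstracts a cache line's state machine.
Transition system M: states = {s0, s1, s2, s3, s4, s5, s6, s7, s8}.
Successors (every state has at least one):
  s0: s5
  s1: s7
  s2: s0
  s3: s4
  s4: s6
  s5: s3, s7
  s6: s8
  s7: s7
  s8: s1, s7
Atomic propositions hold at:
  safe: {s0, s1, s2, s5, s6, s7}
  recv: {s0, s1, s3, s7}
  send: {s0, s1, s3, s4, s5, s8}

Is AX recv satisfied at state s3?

No

Sat(AX recv) = {s : every successor in {s0, s1, s3, s7}} = {s1, s2, s5, s7, s8}
s3 ∉ Sat(AX recv) = {s1, s2, s5, s7, s8}, so the formula does not hold at s3.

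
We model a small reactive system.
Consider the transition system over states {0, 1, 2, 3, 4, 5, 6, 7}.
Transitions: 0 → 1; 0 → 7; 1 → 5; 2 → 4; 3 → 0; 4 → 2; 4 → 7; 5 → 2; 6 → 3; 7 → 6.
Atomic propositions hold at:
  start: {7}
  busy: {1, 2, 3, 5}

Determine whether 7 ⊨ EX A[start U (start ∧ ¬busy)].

No

Sat(¬busy) = {0, 4, 6, 7}
Sat(start ∧ ¬busy) = {7}
A[start U (start ∧ ¬busy)]: least fixpoint, start Z0 = Sat((start ∧ ¬busy)) = {7}, add states in Sat(start) with every successor in Z. Already a fixed point.
Sat(A[start U (start ∧ ¬busy)]) = {7}
Sat(EX A[start U (start ∧ ¬busy)]) = {s : some successor in {7}} = {0, 4}
7 ∉ Sat(EX A[start U (start ∧ ¬busy)]) = {0, 4}, so the formula does not hold at 7.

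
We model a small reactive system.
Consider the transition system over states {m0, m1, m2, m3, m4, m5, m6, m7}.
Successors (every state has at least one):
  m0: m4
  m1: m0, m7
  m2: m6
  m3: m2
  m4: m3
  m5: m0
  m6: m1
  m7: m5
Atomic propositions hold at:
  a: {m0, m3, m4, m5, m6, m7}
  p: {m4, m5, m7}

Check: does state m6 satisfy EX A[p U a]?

A[p U a]: least fixpoint, start Z0 = Sat(a) = {m0, m3, m4, m5, m6, m7}, add states in Sat(p) with every successor in Z. Already a fixed point.
Sat(A[p U a]) = {m0, m3, m4, m5, m6, m7}
Sat(EX A[p U a]) = {s : some successor in {m0, m3, m4, m5, m6, m7}} = {m0, m1, m2, m4, m5, m7}
m6 ∉ Sat(EX A[p U a]) = {m0, m1, m2, m4, m5, m7}, so the formula does not hold at m6.

No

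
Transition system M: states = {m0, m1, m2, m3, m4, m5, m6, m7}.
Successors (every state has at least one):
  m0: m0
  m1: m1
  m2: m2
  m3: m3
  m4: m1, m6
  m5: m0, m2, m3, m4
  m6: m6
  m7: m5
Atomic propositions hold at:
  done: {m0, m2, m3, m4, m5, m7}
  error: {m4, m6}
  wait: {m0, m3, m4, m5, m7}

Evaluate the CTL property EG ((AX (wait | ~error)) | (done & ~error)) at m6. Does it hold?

Sat(~error) = {m0, m1, m2, m3, m5, m7}
Sat(wait | ~error) = {m0, m1, m2, m3, m4, m5, m7}
Sat(AX (wait | ~error)) = {s : every successor in {m0, m1, m2, m3, m4, m5, m7}} = {m0, m1, m2, m3, m5, m7}
Sat(done & ~error) = {m0, m2, m3, m5, m7}
Sat((AX (wait | ~error)) | (done & ~error)) = {m0, m1, m2, m3, m5, m7}
EG ((AX (wait | ~error)) | (done & ~error)): greatest fixpoint, start Z0 = {m0, m1, m2, m3, m5, m7}, keep only states in Sat with some successor in Z. Already a fixed point.
Sat(EG ((AX (wait | ~error)) | (done & ~error))) = {m0, m1, m2, m3, m5, m7}
m6 ∉ Sat(EG ((AX (wait | ~error)) | (done & ~error))) = {m0, m1, m2, m3, m5, m7}, so the formula does not hold at m6.

No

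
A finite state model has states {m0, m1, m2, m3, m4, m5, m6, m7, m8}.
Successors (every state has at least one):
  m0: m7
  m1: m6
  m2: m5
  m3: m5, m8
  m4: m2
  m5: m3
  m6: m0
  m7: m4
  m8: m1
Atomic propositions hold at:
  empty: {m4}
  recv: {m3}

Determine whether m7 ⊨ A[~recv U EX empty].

Sat(~recv) = {m0, m1, m2, m4, m5, m6, m7, m8}
Sat(EX empty) = {s : some successor in {m4}} = {m7}
A[~recv U EX empty]: least fixpoint, start Z0 = Sat(EX empty) = {m7}, add states in Sat(~recv) with every successor in Z. Z1 = {m0, m7}; Z2 = {m0, m6, m7}; Z3 = {m0, m1, m6, m7}; Z4 = {m0, m1, m6, m7, m8}; fixed.
Sat(A[~recv U EX empty]) = {m0, m1, m6, m7, m8}
m7 ∈ Sat(A[~recv U EX empty]) = {m0, m1, m6, m7, m8}, so the formula holds at m7.

Yes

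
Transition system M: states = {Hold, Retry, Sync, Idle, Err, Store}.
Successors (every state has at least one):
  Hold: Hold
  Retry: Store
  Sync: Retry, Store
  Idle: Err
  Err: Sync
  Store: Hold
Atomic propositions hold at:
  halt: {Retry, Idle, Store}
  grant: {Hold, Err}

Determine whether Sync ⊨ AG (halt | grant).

Sat(halt | grant) = {Hold, Retry, Idle, Err, Store}
AG (halt | grant): greatest fixpoint, start Z0 = {Hold, Retry, Idle, Err, Store}, keep only states in Sat with every successor in Z. Z1 = {Hold, Retry, Idle, Store}; Z2 = {Hold, Retry, Store}; fixed.
Sat(AG (halt | grant)) = {Hold, Retry, Store}
Sync ∉ Sat(AG (halt | grant)) = {Hold, Retry, Store}, so the formula does not hold at Sync.

No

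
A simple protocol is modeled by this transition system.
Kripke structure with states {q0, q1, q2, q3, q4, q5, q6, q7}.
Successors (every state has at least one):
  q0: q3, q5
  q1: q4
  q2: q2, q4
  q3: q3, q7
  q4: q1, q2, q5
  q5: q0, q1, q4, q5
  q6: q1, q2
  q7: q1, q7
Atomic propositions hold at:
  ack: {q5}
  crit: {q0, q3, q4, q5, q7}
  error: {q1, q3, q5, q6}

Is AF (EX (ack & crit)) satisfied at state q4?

Yes

Sat(ack & crit) = {q5}
Sat(EX (ack & crit)) = {s : some successor in {q5}} = {q0, q4, q5}
AF (EX (ack & crit)): least fixpoint, start Z0 = {q0, q4, q5}, add states with every successor in Z. Z1 = {q0, q1, q4, q5}; fixed.
Sat(AF (EX (ack & crit))) = {q0, q1, q4, q5}
q4 ∈ Sat(AF (EX (ack & crit))) = {q0, q1, q4, q5}, so the formula holds at q4.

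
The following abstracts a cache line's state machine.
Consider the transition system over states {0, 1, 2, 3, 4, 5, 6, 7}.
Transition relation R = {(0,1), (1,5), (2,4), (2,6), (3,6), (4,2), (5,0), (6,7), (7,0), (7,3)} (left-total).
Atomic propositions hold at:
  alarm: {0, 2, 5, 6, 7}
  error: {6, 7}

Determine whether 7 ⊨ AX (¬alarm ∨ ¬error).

Yes

Sat(¬alarm) = {1, 3, 4}
Sat(¬error) = {0, 1, 2, 3, 4, 5}
Sat(¬alarm ∨ ¬error) = {0, 1, 2, 3, 4, 5}
Sat(AX (¬alarm ∨ ¬error)) = {s : every successor in {0, 1, 2, 3, 4, 5}} = {0, 1, 4, 5, 7}
7 ∈ Sat(AX (¬alarm ∨ ¬error)) = {0, 1, 4, 5, 7}, so the formula holds at 7.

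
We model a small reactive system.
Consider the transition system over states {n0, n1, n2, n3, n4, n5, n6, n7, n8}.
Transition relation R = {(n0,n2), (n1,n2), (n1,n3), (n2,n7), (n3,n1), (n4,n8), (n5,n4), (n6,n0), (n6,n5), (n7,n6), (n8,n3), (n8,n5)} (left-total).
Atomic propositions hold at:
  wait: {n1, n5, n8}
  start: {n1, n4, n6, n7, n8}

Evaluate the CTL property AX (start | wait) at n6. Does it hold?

No

Sat(start | wait) = {n1, n4, n5, n6, n7, n8}
Sat(AX (start | wait)) = {s : every successor in {n1, n4, n5, n6, n7, n8}} = {n2, n3, n4, n5, n7}
n6 ∉ Sat(AX (start | wait)) = {n2, n3, n4, n5, n7}, so the formula does not hold at n6.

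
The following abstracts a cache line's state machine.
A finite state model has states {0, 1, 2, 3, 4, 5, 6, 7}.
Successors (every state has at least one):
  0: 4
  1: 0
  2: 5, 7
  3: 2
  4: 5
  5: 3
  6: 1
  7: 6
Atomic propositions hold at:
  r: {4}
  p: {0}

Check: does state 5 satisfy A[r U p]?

No

A[r U p]: least fixpoint, start Z0 = Sat(p) = {0}, add states in Sat(r) with every successor in Z. Already a fixed point.
Sat(A[r U p]) = {0}
5 ∉ Sat(A[r U p]) = {0}, so the formula does not hold at 5.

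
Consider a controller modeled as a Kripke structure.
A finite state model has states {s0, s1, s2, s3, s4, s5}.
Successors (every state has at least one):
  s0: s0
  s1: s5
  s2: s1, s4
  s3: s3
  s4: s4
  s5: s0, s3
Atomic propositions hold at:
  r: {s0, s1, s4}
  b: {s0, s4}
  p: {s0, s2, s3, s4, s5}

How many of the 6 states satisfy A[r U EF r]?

5

EF r: least fixpoint, start Z0 = {s0, s1, s4}, add states with some successor in Z. Z1 = {s0, s1, s2, s4, s5}; fixed.
Sat(EF r) = {s0, s1, s2, s4, s5}
A[r U EF r]: least fixpoint, start Z0 = Sat(EF r) = {s0, s1, s2, s4, s5}, add states in Sat(r) with every successor in Z. Already a fixed point.
Sat(A[r U EF r]) = {s0, s1, s2, s4, s5}
|Sat(A[r U EF r])| = |{s0, s1, s2, s4, s5}| = 5.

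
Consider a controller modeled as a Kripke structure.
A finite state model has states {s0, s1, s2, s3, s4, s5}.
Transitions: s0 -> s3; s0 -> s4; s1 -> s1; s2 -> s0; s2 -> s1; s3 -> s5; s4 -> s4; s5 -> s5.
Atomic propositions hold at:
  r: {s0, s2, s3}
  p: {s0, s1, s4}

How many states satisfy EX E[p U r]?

E[p U r]: least fixpoint, start Z0 = Sat(r) = {s0, s2, s3}, add states in Sat(p) with some successor in Z. Already a fixed point.
Sat(E[p U r]) = {s0, s2, s3}
Sat(EX E[p U r]) = {s : some successor in {s0, s2, s3}} = {s0, s2}
|Sat(EX E[p U r])| = |{s0, s2}| = 2.

2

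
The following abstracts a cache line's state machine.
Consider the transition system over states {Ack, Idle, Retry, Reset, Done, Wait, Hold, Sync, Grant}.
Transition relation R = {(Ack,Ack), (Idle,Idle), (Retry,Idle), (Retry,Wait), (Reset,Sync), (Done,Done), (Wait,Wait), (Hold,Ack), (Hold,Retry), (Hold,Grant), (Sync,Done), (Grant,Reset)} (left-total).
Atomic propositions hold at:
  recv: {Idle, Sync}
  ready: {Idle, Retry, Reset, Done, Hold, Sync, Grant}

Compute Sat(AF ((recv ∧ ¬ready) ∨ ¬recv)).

{Ack, Retry, Reset, Done, Wait, Hold, Sync, Grant}

Sat(¬ready) = {Ack, Wait}
Sat(recv ∧ ¬ready) = ∅
Sat(¬recv) = {Ack, Retry, Reset, Done, Wait, Hold, Grant}
Sat((recv ∧ ¬ready) ∨ ¬recv) = {Ack, Retry, Reset, Done, Wait, Hold, Grant}
AF ((recv ∧ ¬ready) ∨ ¬recv): least fixpoint, start Z0 = {Ack, Retry, Reset, Done, Wait, Hold, Grant}, add states with every successor in Z. Z1 = {Ack, Retry, Reset, Done, Wait, Hold, Sync, Grant}; fixed.
Sat(AF ((recv ∧ ¬ready) ∨ ¬recv)) = {Ack, Retry, Reset, Done, Wait, Hold, Sync, Grant}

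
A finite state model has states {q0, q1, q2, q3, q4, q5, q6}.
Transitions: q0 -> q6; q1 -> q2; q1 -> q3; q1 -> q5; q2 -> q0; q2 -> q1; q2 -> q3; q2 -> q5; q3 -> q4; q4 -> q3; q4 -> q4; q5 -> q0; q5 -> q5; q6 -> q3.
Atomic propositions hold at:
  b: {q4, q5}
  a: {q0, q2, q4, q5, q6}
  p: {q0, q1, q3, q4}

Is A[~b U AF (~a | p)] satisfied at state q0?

Sat(~b) = {q0, q1, q2, q3, q6}
Sat(~a) = {q1, q3}
Sat(~a | p) = {q0, q1, q3, q4}
AF (~a | p): least fixpoint, start Z0 = {q0, q1, q3, q4}, add states with every successor in Z. Z1 = {q0, q1, q3, q4, q6}; fixed.
Sat(AF (~a | p)) = {q0, q1, q3, q4, q6}
A[~b U AF (~a | p)]: least fixpoint, start Z0 = Sat(AF (~a | p)) = {q0, q1, q3, q4, q6}, add states in Sat(~b) with every successor in Z. Already a fixed point.
Sat(A[~b U AF (~a | p)]) = {q0, q1, q3, q4, q6}
q0 ∈ Sat(A[~b U AF (~a | p)]) = {q0, q1, q3, q4, q6}, so the formula holds at q0.

Yes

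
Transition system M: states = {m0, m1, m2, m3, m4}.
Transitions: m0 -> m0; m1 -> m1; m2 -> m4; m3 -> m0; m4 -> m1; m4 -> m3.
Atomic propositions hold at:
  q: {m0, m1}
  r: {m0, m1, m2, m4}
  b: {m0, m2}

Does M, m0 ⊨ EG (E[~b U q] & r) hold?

Yes

Sat(~b) = {m1, m3, m4}
E[~b U q]: least fixpoint, start Z0 = Sat(q) = {m0, m1}, add states in Sat(~b) with some successor in Z. Z1 = {m0, m1, m3, m4}; fixed.
Sat(E[~b U q]) = {m0, m1, m3, m4}
Sat(E[~b U q] & r) = {m0, m1, m4}
EG (E[~b U q] & r): greatest fixpoint, start Z0 = {m0, m1, m4}, keep only states in Sat with some successor in Z. Already a fixed point.
Sat(EG (E[~b U q] & r)) = {m0, m1, m4}
m0 ∈ Sat(EG (E[~b U q] & r)) = {m0, m1, m4}, so the formula holds at m0.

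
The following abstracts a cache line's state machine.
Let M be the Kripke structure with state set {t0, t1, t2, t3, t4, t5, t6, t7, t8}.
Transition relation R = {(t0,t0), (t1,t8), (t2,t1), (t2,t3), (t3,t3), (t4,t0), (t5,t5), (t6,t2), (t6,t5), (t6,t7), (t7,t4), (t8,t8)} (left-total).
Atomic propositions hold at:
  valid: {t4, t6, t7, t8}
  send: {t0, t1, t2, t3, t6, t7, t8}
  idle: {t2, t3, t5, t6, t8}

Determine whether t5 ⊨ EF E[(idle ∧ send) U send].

Sat(idle ∧ send) = {t2, t3, t6, t8}
E[(idle ∧ send) U send]: least fixpoint, start Z0 = Sat(send) = {t0, t1, t2, t3, t6, t7, t8}, add states in Sat(idle ∧ send) with some successor in Z. Already a fixed point.
Sat(E[(idle ∧ send) U send]) = {t0, t1, t2, t3, t6, t7, t8}
EF E[(idle ∧ send) U send]: least fixpoint, start Z0 = {t0, t1, t2, t3, t6, t7, t8}, add states with some successor in Z. Z1 = {t0, t1, t2, t3, t4, t6, t7, t8}; fixed.
Sat(EF E[(idle ∧ send) U send]) = {t0, t1, t2, t3, t4, t6, t7, t8}
t5 ∉ Sat(EF E[(idle ∧ send) U send]) = {t0, t1, t2, t3, t4, t6, t7, t8}, so the formula does not hold at t5.

No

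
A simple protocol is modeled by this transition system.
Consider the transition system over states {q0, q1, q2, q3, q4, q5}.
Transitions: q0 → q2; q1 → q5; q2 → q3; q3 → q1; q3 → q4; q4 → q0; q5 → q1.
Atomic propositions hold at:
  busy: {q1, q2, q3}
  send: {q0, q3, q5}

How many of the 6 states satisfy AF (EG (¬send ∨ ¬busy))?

Sat(¬send) = {q1, q2, q4}
Sat(¬busy) = {q0, q4, q5}
Sat(¬send ∨ ¬busy) = {q0, q1, q2, q4, q5}
EG (¬send ∨ ¬busy): greatest fixpoint, start Z0 = {q0, q1, q2, q4, q5}, keep only states in Sat with some successor in Z. Z1 = {q0, q1, q4, q5}; Z2 = {q1, q4, q5}; Z3 = {q1, q5}; fixed.
Sat(EG (¬send ∨ ¬busy)) = {q1, q5}
AF (EG (¬send ∨ ¬busy)): least fixpoint, start Z0 = {q1, q5}, add states with every successor in Z. Already a fixed point.
Sat(AF (EG (¬send ∨ ¬busy))) = {q1, q5}
|Sat(AF (EG (¬send ∨ ¬busy)))| = |{q1, q5}| = 2.

2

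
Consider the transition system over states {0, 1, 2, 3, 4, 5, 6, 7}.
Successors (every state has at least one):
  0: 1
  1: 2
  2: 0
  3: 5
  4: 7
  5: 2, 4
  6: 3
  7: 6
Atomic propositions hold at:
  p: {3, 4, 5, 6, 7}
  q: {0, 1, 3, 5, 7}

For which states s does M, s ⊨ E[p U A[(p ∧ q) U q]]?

{0, 1, 3, 4, 5, 6, 7}

Sat(p ∧ q) = {3, 5, 7}
A[(p ∧ q) U q]: least fixpoint, start Z0 = Sat(q) = {0, 1, 3, 5, 7}, add states in Sat(p ∧ q) with every successor in Z. Already a fixed point.
Sat(A[(p ∧ q) U q]) = {0, 1, 3, 5, 7}
E[p U A[(p ∧ q) U q]]: least fixpoint, start Z0 = Sat(A[(p ∧ q) U q]) = {0, 1, 3, 5, 7}, add states in Sat(p) with some successor in Z. Z1 = {0, 1, 3, 4, 5, 6, 7}; fixed.
Sat(E[p U A[(p ∧ q) U q]]) = {0, 1, 3, 4, 5, 6, 7}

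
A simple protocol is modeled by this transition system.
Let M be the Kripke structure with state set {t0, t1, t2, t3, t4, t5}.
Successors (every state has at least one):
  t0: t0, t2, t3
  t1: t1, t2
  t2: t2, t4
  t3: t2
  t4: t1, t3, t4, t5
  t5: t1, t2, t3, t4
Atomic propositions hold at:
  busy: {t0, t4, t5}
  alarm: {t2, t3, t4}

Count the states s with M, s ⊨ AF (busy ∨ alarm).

Sat(busy ∨ alarm) = {t0, t2, t3, t4, t5}
AF (busy ∨ alarm): least fixpoint, start Z0 = {t0, t2, t3, t4, t5}, add states with every successor in Z. Already a fixed point.
Sat(AF (busy ∨ alarm)) = {t0, t2, t3, t4, t5}
|Sat(AF (busy ∨ alarm))| = |{t0, t2, t3, t4, t5}| = 5.

5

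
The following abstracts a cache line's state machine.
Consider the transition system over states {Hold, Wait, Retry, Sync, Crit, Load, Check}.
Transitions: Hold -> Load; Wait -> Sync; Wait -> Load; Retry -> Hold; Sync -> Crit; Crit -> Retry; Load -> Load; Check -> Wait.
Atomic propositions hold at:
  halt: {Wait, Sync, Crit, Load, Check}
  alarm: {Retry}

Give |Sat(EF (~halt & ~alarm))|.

6

Sat(~halt) = {Hold, Retry}
Sat(~alarm) = {Hold, Wait, Sync, Crit, Load, Check}
Sat(~halt & ~alarm) = {Hold}
EF (~halt & ~alarm): least fixpoint, start Z0 = {Hold}, add states with some successor in Z. Z1 = {Hold, Retry}; Z2 = {Hold, Retry, Crit}; Z3 = {Hold, Retry, Sync, Crit}; Z4 = {Hold, Wait, Retry, Sync, Crit}; Z5 = {Hold, Wait, Retry, Sync, Crit, Check}; fixed.
Sat(EF (~halt & ~alarm)) = {Hold, Wait, Retry, Sync, Crit, Check}
|Sat(EF (~halt & ~alarm))| = |{Hold, Wait, Retry, Sync, Crit, Check}| = 6.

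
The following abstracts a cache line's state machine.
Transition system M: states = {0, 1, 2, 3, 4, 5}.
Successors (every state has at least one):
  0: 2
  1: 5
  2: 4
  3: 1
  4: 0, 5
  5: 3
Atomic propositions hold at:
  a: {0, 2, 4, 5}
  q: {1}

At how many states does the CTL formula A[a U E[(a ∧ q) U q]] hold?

Sat(a ∧ q) = ∅
E[(a ∧ q) U q]: least fixpoint, start Z0 = Sat(q) = {1}, add states in Sat(a ∧ q) with some successor in Z. Already a fixed point.
Sat(E[(a ∧ q) U q]) = {1}
A[a U E[(a ∧ q) U q]]: least fixpoint, start Z0 = Sat(E[(a ∧ q) U q]) = {1}, add states in Sat(a) with every successor in Z. Already a fixed point.
Sat(A[a U E[(a ∧ q) U q]]) = {1}
|Sat(A[a U E[(a ∧ q) U q]])| = |{1}| = 1.

1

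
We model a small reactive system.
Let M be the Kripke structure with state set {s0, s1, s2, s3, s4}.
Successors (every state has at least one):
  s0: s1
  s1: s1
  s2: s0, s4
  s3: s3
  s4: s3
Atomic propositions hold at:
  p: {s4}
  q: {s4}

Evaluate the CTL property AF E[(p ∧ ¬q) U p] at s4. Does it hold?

Yes

Sat(¬q) = {s0, s1, s2, s3}
Sat(p ∧ ¬q) = ∅
E[(p ∧ ¬q) U p]: least fixpoint, start Z0 = Sat(p) = {s4}, add states in Sat(p ∧ ¬q) with some successor in Z. Already a fixed point.
Sat(E[(p ∧ ¬q) U p]) = {s4}
AF E[(p ∧ ¬q) U p]: least fixpoint, start Z0 = {s4}, add states with every successor in Z. Already a fixed point.
Sat(AF E[(p ∧ ¬q) U p]) = {s4}
s4 ∈ Sat(AF E[(p ∧ ¬q) U p]) = {s4}, so the formula holds at s4.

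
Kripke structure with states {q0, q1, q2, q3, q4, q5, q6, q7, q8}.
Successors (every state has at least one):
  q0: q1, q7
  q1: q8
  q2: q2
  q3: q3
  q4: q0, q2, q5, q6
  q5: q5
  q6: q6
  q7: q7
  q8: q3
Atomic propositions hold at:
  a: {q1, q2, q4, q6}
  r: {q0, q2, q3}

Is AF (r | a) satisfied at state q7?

No

Sat(r | a) = {q0, q1, q2, q3, q4, q6}
AF (r | a): least fixpoint, start Z0 = {q0, q1, q2, q3, q4, q6}, add states with every successor in Z. Z1 = {q0, q1, q2, q3, q4, q6, q8}; fixed.
Sat(AF (r | a)) = {q0, q1, q2, q3, q4, q6, q8}
q7 ∉ Sat(AF (r | a)) = {q0, q1, q2, q3, q4, q6, q8}, so the formula does not hold at q7.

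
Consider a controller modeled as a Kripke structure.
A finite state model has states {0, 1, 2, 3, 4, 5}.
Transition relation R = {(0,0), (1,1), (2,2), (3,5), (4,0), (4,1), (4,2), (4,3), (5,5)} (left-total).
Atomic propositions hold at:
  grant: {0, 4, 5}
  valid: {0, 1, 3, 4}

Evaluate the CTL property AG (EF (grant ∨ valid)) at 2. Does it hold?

No

Sat(grant ∨ valid) = {0, 1, 3, 4, 5}
EF (grant ∨ valid): least fixpoint, start Z0 = {0, 1, 3, 4, 5}, add states with some successor in Z. Already a fixed point.
Sat(EF (grant ∨ valid)) = {0, 1, 3, 4, 5}
AG (EF (grant ∨ valid)): greatest fixpoint, start Z0 = {0, 1, 3, 4, 5}, keep only states in Sat with every successor in Z. Z1 = {0, 1, 3, 5}; fixed.
Sat(AG (EF (grant ∨ valid))) = {0, 1, 3, 5}
2 ∉ Sat(AG (EF (grant ∨ valid))) = {0, 1, 3, 5}, so the formula does not hold at 2.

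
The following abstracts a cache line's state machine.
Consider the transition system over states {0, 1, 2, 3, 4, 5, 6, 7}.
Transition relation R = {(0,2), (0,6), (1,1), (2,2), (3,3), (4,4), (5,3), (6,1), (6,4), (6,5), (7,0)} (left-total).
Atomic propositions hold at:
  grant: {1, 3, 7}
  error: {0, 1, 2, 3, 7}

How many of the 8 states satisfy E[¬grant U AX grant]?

5

Sat(¬grant) = {0, 2, 4, 5, 6}
Sat(AX grant) = {s : every successor in {1, 3, 7}} = {1, 3, 5}
E[¬grant U AX grant]: least fixpoint, start Z0 = Sat(AX grant) = {1, 3, 5}, add states in Sat(¬grant) with some successor in Z. Z1 = {1, 3, 5, 6}; Z2 = {0, 1, 3, 5, 6}; fixed.
Sat(E[¬grant U AX grant]) = {0, 1, 3, 5, 6}
|Sat(E[¬grant U AX grant])| = |{0, 1, 3, 5, 6}| = 5.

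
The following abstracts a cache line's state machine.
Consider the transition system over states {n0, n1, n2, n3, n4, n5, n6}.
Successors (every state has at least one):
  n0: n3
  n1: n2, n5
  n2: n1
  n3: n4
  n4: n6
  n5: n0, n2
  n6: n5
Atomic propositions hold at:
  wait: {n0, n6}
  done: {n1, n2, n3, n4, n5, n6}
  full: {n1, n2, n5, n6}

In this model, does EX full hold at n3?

Sat(EX full) = {s : some successor in {n1, n2, n5, n6}} = {n1, n2, n4, n5, n6}
n3 ∉ Sat(EX full) = {n1, n2, n4, n5, n6}, so the formula does not hold at n3.

No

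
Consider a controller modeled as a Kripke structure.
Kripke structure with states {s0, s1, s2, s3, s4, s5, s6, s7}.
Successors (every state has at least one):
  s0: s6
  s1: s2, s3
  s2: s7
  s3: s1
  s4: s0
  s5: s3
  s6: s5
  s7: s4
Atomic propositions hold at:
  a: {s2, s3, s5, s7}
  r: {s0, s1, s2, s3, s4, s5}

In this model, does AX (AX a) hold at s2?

Sat(AX a) = {s : every successor in {s2, s3, s5, s7}} = {s1, s2, s5, s6}
Sat(AX (AX a)) = {s : every successor in {s1, s2, s5, s6}} = {s0, s3, s6}
s2 ∉ Sat(AX (AX a)) = {s0, s3, s6}, so the formula does not hold at s2.

No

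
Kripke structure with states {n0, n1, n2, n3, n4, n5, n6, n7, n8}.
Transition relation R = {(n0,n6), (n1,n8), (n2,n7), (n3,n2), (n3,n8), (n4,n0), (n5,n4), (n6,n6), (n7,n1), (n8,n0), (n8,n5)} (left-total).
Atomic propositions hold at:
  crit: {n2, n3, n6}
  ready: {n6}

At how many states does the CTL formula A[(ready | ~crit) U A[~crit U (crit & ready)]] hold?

7

Sat(~crit) = {n0, n1, n4, n5, n7, n8}
Sat(ready | ~crit) = {n0, n1, n4, n5, n6, n7, n8}
Sat(crit & ready) = {n6}
A[~crit U (crit & ready)]: least fixpoint, start Z0 = Sat((crit & ready)) = {n6}, add states in Sat(~crit) with every successor in Z. Z1 = {n0, n6}; Z2 = {n0, n4, n6}; Z3 = {n0, n4, n5, n6}; Z4 = {n0, n4, n5, n6, n8}; Z5 = {n0, n1, n4, n5, n6, n8}; Z6 = {n0, n1, n4, n5, n6, n7, n8}; fixed.
Sat(A[~crit U (crit & ready)]) = {n0, n1, n4, n5, n6, n7, n8}
A[(ready | ~crit) U A[~crit U (crit & ready)]]: least fixpoint, start Z0 = Sat(A[~crit U (crit & ready)]) = {n0, n1, n4, n5, n6, n7, n8}, add states in Sat(ready | ~crit) with every successor in Z. Already a fixed point.
Sat(A[(ready | ~crit) U A[~crit U (crit & ready)]]) = {n0, n1, n4, n5, n6, n7, n8}
|Sat(A[(ready | ~crit) U A[~crit U (crit & ready)]])| = |{n0, n1, n4, n5, n6, n7, n8}| = 7.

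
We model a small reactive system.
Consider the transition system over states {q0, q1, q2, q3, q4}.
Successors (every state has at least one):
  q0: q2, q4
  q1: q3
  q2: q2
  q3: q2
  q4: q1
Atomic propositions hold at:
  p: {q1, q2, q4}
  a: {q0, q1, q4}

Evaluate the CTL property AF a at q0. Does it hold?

Yes

AF a: least fixpoint, start Z0 = {q0, q1, q4}, add states with every successor in Z. Already a fixed point.
Sat(AF a) = {q0, q1, q4}
q0 ∈ Sat(AF a) = {q0, q1, q4}, so the formula holds at q0.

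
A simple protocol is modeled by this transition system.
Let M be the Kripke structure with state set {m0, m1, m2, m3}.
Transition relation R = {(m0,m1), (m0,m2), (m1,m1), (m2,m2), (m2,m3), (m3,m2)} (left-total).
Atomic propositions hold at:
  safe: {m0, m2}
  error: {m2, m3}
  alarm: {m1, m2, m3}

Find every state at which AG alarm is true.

AG alarm: greatest fixpoint, start Z0 = {m1, m2, m3}, keep only states in Sat with every successor in Z. Already a fixed point.
Sat(AG alarm) = {m1, m2, m3}

{m1, m2, m3}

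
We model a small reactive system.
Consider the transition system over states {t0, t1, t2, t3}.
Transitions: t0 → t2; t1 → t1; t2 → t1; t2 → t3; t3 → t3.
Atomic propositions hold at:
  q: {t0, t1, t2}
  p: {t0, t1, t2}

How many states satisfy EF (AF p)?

AF p: least fixpoint, start Z0 = {t0, t1, t2}, add states with every successor in Z. Already a fixed point.
Sat(AF p) = {t0, t1, t2}
EF (AF p): least fixpoint, start Z0 = {t0, t1, t2}, add states with some successor in Z. Already a fixed point.
Sat(EF (AF p)) = {t0, t1, t2}
|Sat(EF (AF p))| = |{t0, t1, t2}| = 3.

3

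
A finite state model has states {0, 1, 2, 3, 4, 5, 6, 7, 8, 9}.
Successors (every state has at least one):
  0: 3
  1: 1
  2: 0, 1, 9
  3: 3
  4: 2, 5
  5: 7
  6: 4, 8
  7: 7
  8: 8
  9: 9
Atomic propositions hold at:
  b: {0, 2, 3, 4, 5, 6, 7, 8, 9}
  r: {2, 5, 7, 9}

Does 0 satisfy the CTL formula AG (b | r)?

Yes

Sat(b | r) = {0, 2, 3, 4, 5, 6, 7, 8, 9}
AG (b | r): greatest fixpoint, start Z0 = {0, 2, 3, 4, 5, 6, 7, 8, 9}, keep only states in Sat with every successor in Z. Z1 = {0, 3, 4, 5, 6, 7, 8, 9}; Z2 = {0, 3, 5, 6, 7, 8, 9}; Z3 = {0, 3, 5, 7, 8, 9}; fixed.
Sat(AG (b | r)) = {0, 3, 5, 7, 8, 9}
0 ∈ Sat(AG (b | r)) = {0, 3, 5, 7, 8, 9}, so the formula holds at 0.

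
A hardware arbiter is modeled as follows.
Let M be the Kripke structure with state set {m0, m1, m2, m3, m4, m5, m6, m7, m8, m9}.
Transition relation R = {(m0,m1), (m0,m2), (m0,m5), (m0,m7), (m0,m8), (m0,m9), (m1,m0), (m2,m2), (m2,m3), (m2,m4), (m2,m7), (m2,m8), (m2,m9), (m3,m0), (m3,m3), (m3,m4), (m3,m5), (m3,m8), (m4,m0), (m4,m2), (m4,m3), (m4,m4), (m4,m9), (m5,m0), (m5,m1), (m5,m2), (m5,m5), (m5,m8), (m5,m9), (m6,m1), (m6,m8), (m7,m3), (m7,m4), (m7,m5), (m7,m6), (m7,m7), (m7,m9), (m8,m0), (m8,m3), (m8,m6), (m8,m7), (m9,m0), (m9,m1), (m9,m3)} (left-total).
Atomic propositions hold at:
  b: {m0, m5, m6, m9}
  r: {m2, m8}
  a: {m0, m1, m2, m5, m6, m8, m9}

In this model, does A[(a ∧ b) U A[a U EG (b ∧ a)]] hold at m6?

Sat(a ∧ b) = {m0, m5, m6, m9}
Sat(b ∧ a) = {m0, m5, m6, m9}
EG (b ∧ a): greatest fixpoint, start Z0 = {m0, m5, m6, m9}, keep only states in Sat with some successor in Z. Z1 = {m0, m5, m9}; fixed.
Sat(EG (b ∧ a)) = {m0, m5, m9}
A[a U EG (b ∧ a)]: least fixpoint, start Z0 = Sat(EG (b ∧ a)) = {m0, m5, m9}, add states in Sat(a) with every successor in Z. Z1 = {m0, m1, m5, m9}; fixed.
Sat(A[a U EG (b ∧ a)]) = {m0, m1, m5, m9}
A[(a ∧ b) U A[a U EG (b ∧ a)]]: least fixpoint, start Z0 = Sat(A[a U EG (b ∧ a)]) = {m0, m1, m5, m9}, add states in Sat(a ∧ b) with every successor in Z. Already a fixed point.
Sat(A[(a ∧ b) U A[a U EG (b ∧ a)]]) = {m0, m1, m5, m9}
m6 ∉ Sat(A[(a ∧ b) U A[a U EG (b ∧ a)]]) = {m0, m1, m5, m9}, so the formula does not hold at m6.

No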